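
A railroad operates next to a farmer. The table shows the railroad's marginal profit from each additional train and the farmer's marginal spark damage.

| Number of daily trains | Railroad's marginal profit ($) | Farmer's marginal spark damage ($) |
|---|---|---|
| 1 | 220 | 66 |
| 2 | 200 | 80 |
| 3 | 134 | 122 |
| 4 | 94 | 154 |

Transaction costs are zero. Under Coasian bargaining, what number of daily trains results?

Bargaining reaches the level where marginal profit last exceeds marginal spark damage.
That holds through level 3 (134 ≥ 122) but not at 4 (94 < 154).

3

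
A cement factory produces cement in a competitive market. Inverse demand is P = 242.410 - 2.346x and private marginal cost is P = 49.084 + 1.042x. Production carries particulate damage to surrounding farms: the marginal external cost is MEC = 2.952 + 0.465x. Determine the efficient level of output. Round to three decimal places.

x* = 49.409

Social marginal cost = private MC + MEC = 52.036 + 1.507x.
Set SMC = demand: 52.036 + 1.507x = 242.410 - 2.346x → x* = 49.4093.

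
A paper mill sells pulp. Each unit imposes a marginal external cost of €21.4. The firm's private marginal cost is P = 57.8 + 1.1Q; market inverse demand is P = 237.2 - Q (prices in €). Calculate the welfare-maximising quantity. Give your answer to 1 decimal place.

Social marginal cost = private MC + MEC = 79.2 + 1.1Q.
Set SMC = demand: 79.2 + 1.1Q = 237.2 - Q → Q* = 75.2381.

Q* = 75.2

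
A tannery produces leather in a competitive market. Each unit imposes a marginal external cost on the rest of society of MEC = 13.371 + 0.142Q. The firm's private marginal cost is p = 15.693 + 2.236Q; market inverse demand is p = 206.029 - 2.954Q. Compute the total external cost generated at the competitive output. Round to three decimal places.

Market equilibrium (private): 15.693 + 2.236Q = 206.029 - 2.954Q → Q_m = 36.6736.
Total external cost = ∫₀^{Q_m} (13.371 + 0.142Q) dQ = 13.371×36.6736 + ½×0.142×36.6736² = 585.8544.

585.854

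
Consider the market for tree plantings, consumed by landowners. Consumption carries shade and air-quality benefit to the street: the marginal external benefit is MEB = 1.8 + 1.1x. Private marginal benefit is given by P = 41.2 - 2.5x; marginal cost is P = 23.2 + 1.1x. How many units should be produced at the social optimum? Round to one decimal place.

Social marginal benefit = demand + MEB = 43.0 - 1.4x.
Set SMB = MC: 43.0 - 1.4x = 23.2 + 1.1x → x* = 7.9200.

x* = 7.9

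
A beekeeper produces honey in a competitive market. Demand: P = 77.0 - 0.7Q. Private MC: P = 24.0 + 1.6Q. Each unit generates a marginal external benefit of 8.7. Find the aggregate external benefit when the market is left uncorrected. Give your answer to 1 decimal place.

200.5

Market equilibrium (private): 24.0 + 1.6Q = 77.0 - 0.7Q → Q_m = 23.0435.
Total external benefit = MEB × Q_m = 8.7 × 23.0435 = 200.4785.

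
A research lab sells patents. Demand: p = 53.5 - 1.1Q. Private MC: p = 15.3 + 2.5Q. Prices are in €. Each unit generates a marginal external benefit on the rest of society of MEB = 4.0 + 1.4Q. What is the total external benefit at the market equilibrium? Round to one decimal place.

Market equilibrium (private): 15.3 + 2.5Q = 53.5 - 1.1Q → Q_m = 10.6111.
Total external benefit = ∫₀^{Q_m} (4.0 + 1.4Q) dQ = 4.0×10.6111 + ½×1.4×10.6111² = 121.2612.

€121.3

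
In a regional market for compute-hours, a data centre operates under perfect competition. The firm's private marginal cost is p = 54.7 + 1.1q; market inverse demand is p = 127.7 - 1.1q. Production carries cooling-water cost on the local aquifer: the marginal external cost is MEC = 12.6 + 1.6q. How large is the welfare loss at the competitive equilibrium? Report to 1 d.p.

Market equilibrium (private): 54.7 + 1.1q = 127.7 - 1.1q → q_m = 33.1818.
Social marginal cost = private MC + MEC = 67.3 + 2.7q.
Set SMC = demand: 67.3 + 2.7q = 127.7 - 1.1q → q* = 15.8947.
The loss is the area between SMC and demand from q* to q_m; with linear curves that's a triangle of height MEC(q_m).
DWL = ½ × 17.2871 × 65.6909 = 567.8026.

DWL = 567.8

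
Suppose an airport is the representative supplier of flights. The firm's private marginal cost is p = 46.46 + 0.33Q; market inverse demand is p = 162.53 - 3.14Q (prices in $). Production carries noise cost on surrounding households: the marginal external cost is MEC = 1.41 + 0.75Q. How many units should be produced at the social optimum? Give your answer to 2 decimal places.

Social marginal cost = private MC + MEC = 47.87 + 1.08Q.
Set SMC = demand: 47.87 + 1.08Q = 162.53 - 3.14Q → Q* = 27.1706.

Q* = 27.17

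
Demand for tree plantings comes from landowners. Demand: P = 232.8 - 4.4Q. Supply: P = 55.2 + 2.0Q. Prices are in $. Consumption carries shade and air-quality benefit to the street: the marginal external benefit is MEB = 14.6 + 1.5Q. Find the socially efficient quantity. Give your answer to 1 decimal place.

Q* = 39.2

Social marginal benefit = demand + MEB = 247.4 - 2.9Q.
Set SMB = MC: 247.4 - 2.9Q = 55.2 + 2.0Q → Q* = 39.2245.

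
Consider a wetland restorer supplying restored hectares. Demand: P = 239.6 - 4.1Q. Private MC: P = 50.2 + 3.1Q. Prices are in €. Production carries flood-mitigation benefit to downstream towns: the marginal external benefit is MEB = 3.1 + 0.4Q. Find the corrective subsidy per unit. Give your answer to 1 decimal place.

Social marginal cost = private MC − MEB = 47.1 + 2.7Q.
Set SMC = demand: 47.1 + 2.7Q = 239.6 - 4.1Q → Q* = 28.3088.
The Pigouvian subsidy equals MEB at Q*: 3.1 + 0.4×28.3088 = 14.4235.

subsidy = €14.4 per unit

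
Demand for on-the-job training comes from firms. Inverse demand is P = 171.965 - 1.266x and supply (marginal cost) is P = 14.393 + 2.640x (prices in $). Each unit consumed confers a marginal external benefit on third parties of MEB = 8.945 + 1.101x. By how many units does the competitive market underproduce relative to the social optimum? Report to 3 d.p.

19.023 units

Market equilibrium (private): 14.393 + 2.640x = 171.965 - 1.266x → x_m = 40.3410.
Social marginal benefit = demand + MEB = 180.910 - 0.165x.
Set SMB = MC: 180.910 - 0.165x = 14.393 + 2.640x → x* = 59.3643.
Gap = |40.3410 − 59.3643| = 19.0233.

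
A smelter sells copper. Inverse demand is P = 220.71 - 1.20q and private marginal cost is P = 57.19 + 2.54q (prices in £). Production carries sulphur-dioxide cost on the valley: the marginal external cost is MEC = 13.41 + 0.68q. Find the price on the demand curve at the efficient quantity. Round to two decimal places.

P = £179.96

Social marginal cost = private MC + MEC = 70.60 + 3.22q.
Set SMC = demand: 70.60 + 3.22q = 220.71 - 1.20q → q* = 33.9615.
Consumer price on the demand curve at q*: 220.71 − 1.20×33.9615 = 179.9562.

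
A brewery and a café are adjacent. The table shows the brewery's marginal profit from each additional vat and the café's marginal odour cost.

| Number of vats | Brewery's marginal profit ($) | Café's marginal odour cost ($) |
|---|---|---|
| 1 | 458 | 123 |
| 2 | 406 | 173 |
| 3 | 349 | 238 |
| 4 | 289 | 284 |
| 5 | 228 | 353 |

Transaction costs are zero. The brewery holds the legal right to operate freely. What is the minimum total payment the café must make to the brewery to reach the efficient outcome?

Left alone the brewery would choose level 5 (marginal profit stays positive).
Efficient level: k* = 4 (marginal profit ≥ marginal odour cost through 4).
The café must at least cover the brewery's forgone profit from cutting 5→4: 228 = 228.

$228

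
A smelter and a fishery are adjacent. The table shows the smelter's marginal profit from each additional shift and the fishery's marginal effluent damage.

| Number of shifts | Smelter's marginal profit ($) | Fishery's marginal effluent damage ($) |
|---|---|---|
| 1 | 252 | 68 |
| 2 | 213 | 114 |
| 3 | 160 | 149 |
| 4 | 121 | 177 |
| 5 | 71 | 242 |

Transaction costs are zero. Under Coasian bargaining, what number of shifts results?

3

Bargaining reaches the level where marginal profit last exceeds marginal effluent damage.
That holds through level 3 (160 ≥ 149) but not at 4 (121 < 177).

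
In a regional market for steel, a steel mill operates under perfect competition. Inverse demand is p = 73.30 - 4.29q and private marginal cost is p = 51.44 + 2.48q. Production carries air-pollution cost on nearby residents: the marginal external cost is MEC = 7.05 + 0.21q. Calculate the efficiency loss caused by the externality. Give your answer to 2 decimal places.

Market equilibrium (private): 51.44 + 2.48q = 73.30 - 4.29q → q_m = 3.2290.
Social marginal cost = private MC + MEC = 58.49 + 2.69q.
Set SMC = demand: 58.49 + 2.69q = 73.30 - 4.29q → q* = 2.1218.
Between q* and q_m the wedge SMC − demand runs linearly from 0 to MEC(q_m), so the loss is a triangle.
DWL = ½ × 1.1072 × 7.7281 = 4.2783.

DWL = 4.28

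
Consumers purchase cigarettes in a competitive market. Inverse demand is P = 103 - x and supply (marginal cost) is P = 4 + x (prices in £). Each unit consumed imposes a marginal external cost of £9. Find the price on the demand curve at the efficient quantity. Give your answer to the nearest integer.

P = £58

Social marginal benefit = demand − MEC = 94 - x.
Set SMB = MC: 94 - x = 4 + x → x* = 45.0000.
Consumer price on the demand curve at x*: 103 − 1×45.0000 = 58.0000.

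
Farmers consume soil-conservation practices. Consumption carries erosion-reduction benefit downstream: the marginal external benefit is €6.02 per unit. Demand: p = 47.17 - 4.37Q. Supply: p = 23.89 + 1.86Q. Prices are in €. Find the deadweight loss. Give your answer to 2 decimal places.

DWL = €2.91

Market equilibrium (private): 23.89 + 1.86Q = 47.17 - 4.37Q → Q_m = 3.7368.
Social marginal benefit = demand + MEB = 53.19 - 4.37Q.
Set SMB = MC: 53.19 - 4.37Q = 23.89 + 1.86Q → Q* = 4.7030.
The loss is the area between SMB and MC from Q* to Q_m; with linear curves that's a triangle of height MEB(Q_m).
DWL = ½ × 0.9662 × 6.0200 = 2.9083.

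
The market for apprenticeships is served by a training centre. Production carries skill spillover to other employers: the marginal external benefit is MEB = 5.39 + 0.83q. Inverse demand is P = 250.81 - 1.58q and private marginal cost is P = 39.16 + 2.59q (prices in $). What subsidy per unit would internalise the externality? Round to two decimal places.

Social marginal cost = private MC − MEB = 33.77 + 1.76q.
Set SMC = demand: 33.77 + 1.76q = 250.81 - 1.58q → q* = 64.9820.
The Pigouvian subsidy equals MEB at q*: 5.39 + 0.83×64.9820 = 59.3251.

subsidy = $59.33 per unit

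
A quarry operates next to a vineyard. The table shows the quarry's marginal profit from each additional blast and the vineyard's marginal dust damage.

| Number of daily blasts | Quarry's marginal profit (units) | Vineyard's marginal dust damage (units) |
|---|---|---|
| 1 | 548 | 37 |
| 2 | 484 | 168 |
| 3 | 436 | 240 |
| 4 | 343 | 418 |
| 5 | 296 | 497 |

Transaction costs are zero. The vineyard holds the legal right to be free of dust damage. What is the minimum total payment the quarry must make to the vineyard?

Efficient level: marginal profit ≥ marginal dust damage through level 3, so k* = 3.
With the vineyard holding the right, the quarry must at least compensate total damage at k*: 37 + 168 + 240 = 445.

445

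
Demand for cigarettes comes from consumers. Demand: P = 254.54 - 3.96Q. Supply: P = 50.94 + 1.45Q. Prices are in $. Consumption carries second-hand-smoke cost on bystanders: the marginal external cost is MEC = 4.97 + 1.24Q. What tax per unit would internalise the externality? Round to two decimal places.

Social marginal benefit = demand − MEC = 249.57 - 5.20Q.
Set SMB = MC: 249.57 - 5.20Q = 50.94 + 1.45Q → Q* = 29.8692.
The Pigouvian tax equals MEC at Q*: 4.97 + 1.24×29.8692 = 42.0078.

tax = $42.01 per unit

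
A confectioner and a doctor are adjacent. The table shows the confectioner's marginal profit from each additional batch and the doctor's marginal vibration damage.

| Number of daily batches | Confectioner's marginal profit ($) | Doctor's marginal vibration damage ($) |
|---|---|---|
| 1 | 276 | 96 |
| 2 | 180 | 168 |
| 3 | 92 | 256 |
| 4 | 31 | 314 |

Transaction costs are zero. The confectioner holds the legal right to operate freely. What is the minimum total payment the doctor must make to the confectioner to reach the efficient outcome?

$123

Left alone the confectioner would choose level 4 (marginal profit stays positive).
Efficient level: k* = 2 (marginal profit ≥ marginal vibration damage through 2).
The doctor must at least cover the confectioner's forgone profit from cutting 4→2: 92 + 31 = 123.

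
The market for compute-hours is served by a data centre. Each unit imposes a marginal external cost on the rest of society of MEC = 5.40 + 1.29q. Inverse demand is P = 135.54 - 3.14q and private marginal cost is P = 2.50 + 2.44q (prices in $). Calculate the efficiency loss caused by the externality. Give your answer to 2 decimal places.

DWL = $95.15

Market equilibrium (private): 2.50 + 2.44q = 135.54 - 3.14q → q_m = 23.8423.
Social marginal cost = private MC + MEC = 7.90 + 3.73q.
Set SMC = demand: 7.90 + 3.73q = 135.54 - 3.14q → q* = 18.5793.
Between q* and q_m the wedge SMC − demand runs linearly from 0 to MEC(q_m), so the loss is a triangle.
DWL = ½ × 5.2630 × 36.1566 = 95.1461.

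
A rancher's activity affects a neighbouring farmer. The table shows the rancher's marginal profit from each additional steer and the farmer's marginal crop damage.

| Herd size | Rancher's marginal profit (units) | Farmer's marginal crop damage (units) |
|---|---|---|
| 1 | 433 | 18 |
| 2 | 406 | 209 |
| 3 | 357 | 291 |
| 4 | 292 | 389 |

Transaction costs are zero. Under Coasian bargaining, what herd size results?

Bargaining reaches the level where marginal profit last exceeds marginal crop damage.
That holds through level 3 (357 ≥ 291) but not at 4 (292 < 389).

3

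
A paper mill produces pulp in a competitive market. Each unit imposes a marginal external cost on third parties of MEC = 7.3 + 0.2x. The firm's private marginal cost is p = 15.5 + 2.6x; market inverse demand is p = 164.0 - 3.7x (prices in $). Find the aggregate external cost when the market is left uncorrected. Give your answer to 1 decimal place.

$227.6

Market equilibrium (private): 15.5 + 2.6x = 164.0 - 3.7x → x_m = 23.5714.
Total external cost = ∫₀^{x_m} (7.3 + 0.2x) dx = 7.3×23.5714 + ½×0.2×23.5714² = 227.6323.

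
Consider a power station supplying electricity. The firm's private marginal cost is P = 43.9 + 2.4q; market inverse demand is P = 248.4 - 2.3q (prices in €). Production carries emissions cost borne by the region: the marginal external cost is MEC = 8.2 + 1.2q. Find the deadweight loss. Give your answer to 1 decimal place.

Market equilibrium (private): 43.9 + 2.4q = 248.4 - 2.3q → q_m = 43.5106.
Social marginal cost = private MC + MEC = 52.1 + 3.6q.
Set SMC = demand: 52.1 + 3.6q = 248.4 - 2.3q → q* = 33.2712.
Height of the DWL triangle at q_m is SMC(q_m) − demand(q_m) = MEC(q_m) = 60.4128.
DWL = ½ × 10.2394 × 60.4128 = 309.2954.

DWL = €309.3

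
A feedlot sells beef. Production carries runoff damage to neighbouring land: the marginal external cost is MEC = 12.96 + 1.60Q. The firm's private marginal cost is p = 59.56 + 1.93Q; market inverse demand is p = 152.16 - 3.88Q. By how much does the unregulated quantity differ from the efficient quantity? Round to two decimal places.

Market equilibrium (private): 59.56 + 1.93Q = 152.16 - 3.88Q → Q_m = 15.9380.
Social marginal cost = private MC + MEC = 72.52 + 3.53Q.
Set SMC = demand: 72.52 + 3.53Q = 152.16 - 3.88Q → Q* = 10.7476.
Gap = |15.9380 − 10.7476| = 5.1904.

5.19 units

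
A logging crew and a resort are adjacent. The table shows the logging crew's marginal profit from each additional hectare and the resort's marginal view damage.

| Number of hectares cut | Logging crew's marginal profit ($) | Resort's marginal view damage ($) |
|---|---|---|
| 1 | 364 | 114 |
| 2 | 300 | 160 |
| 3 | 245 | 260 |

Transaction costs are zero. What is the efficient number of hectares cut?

2

Bargaining reaches the level where marginal profit last exceeds marginal view damage.
That holds through level 2 (300 ≥ 160) but not at 3 (245 < 260).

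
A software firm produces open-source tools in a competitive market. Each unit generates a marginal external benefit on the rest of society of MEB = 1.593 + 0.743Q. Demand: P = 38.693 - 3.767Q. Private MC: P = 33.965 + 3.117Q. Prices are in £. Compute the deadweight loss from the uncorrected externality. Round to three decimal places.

Market equilibrium (private): 33.965 + 3.117Q = 38.693 - 3.767Q → Q_m = 0.6868.
Social marginal cost = private MC − MEB = 32.372 + 2.374Q.
Set SMC = demand: 32.372 + 2.374Q = 38.693 - 3.767Q → Q* = 1.0293.
Height of the DWL triangle at Q_m is demand(Q_m) − SMC(Q_m) = MEB(Q_m) = 2.1033.
DWL = ½ × 0.3425 × 2.1033 = 0.3602.

DWL = £0.360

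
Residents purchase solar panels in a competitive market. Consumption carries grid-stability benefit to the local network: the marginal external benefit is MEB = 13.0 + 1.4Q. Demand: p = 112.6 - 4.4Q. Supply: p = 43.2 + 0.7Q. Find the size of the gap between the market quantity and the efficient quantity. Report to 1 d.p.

8.7 units

Market equilibrium (private): 43.2 + 0.7Q = 112.6 - 4.4Q → Q_m = 13.6078.
Social marginal benefit = demand + MEB = 125.6 - 3.0Q.
Set SMB = MC: 125.6 - 3.0Q = 43.2 + 0.7Q → Q* = 22.2703.
Gap = |13.6078 − 22.2703| = 8.6625.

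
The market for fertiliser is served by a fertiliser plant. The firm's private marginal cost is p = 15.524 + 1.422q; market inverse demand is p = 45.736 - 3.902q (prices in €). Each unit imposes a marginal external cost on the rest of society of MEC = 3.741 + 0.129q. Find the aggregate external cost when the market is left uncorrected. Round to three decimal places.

€23.306

Market equilibrium (private): 15.524 + 1.422q = 45.736 - 3.902q → q_m = 5.6747.
Total external cost = ∫₀^{q_m} (3.741 + 0.129q) dq = 3.741×5.6747 + ½×0.129×5.6747² = 23.3061.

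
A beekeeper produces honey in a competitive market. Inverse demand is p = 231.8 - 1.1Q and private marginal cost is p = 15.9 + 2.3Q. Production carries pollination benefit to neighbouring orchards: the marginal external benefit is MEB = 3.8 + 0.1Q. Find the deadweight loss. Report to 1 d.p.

Market equilibrium (private): 15.9 + 2.3Q = 231.8 - 1.1Q → Q_m = 63.5000.
Social marginal cost = private MC − MEB = 12.1 + 2.2Q.
Set SMC = demand: 12.1 + 2.2Q = 231.8 - 1.1Q → Q* = 66.5758.
The welfare-loss triangle has base |Q_m − Q*| and height MEB(Q_m) (the vertical gap between SMC and demand is zero at Q* and MEB at Q_m).
DWL = ½ × 3.0758 × 10.1500 = 15.6097.

DWL = 15.6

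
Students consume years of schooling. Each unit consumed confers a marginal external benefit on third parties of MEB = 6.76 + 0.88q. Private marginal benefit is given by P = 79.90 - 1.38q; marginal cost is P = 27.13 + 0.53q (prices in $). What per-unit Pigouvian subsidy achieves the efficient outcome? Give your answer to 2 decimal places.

Social marginal benefit = demand + MEB = 86.66 - 0.50q.
Set SMB = MC: 86.66 - 0.50q = 27.13 + 0.53q → q* = 57.7961.
The Pigouvian subsidy equals MEB at q*: 6.76 + 0.88×57.7961 = 57.6206.

subsidy = $57.62 per unit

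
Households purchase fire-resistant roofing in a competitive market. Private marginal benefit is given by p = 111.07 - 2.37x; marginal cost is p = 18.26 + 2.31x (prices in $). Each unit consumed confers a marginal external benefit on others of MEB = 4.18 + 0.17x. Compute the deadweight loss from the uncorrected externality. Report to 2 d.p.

DWL = $6.32

Market equilibrium (private): 18.26 + 2.31x = 111.07 - 2.37x → x_m = 19.8312.
Social marginal benefit = demand + MEB = 115.25 - 2.20x.
Set SMB = MC: 115.25 - 2.20x = 18.26 + 2.31x → x* = 21.5055.
Between x* and x_m the wedge SMB − MC runs linearly from 0 to MEB(x_m), so the loss is a triangle.
DWL = ½ × 1.6743 × 7.5513 = 6.3216.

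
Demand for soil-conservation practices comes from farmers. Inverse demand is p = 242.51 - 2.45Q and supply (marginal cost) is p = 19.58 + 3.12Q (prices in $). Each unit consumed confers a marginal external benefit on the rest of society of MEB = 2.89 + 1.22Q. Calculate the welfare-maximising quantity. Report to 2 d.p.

Q* = 51.91

Social marginal benefit = demand + MEB = 245.40 - 1.23Q.
Set SMB = MC: 245.40 - 1.23Q = 19.58 + 3.12Q → Q* = 51.9126.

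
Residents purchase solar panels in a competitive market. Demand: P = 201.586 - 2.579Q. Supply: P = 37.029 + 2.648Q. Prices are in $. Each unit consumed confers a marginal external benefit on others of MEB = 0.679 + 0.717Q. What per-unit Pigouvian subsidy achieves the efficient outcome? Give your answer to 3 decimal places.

Social marginal benefit = demand + MEB = 202.265 - 1.862Q.
Set SMB = MC: 202.265 - 1.862Q = 37.029 + 2.648Q → Q* = 36.6377.
The Pigouvian subsidy equals MEB at Q*: 0.679 + 0.717×36.6377 = 26.9482.

subsidy = $26.948 per unit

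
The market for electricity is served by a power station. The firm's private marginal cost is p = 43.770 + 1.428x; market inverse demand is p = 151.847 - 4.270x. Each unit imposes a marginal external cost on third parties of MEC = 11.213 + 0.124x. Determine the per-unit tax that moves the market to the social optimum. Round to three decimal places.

Social marginal cost = private MC + MEC = 54.983 + 1.552x.
Set SMC = demand: 54.983 + 1.552x = 151.847 - 4.270x → x* = 16.6376.
The Pigouvian tax equals MEC at x*: 11.213 + 0.124×16.6376 = 13.2761.

tax = 13.276 per unit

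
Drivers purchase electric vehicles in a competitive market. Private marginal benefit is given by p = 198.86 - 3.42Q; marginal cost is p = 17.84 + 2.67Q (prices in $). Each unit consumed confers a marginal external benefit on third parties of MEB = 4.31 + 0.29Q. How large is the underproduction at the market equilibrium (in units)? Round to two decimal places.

2.23 units

Market equilibrium (private): 17.84 + 2.67Q = 198.86 - 3.42Q → Q_m = 29.7241.
Social marginal benefit = demand + MEB = 203.17 - 3.13Q.
Set SMB = MC: 203.17 - 3.13Q = 17.84 + 2.67Q → Q* = 31.9534.
Gap = |29.7241 − 31.9534| = 2.2293.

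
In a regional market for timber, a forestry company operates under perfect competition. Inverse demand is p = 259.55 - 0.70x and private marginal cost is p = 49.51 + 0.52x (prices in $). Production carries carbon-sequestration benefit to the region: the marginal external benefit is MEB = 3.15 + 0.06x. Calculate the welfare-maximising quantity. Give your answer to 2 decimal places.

x* = 183.78

Social marginal cost = private MC − MEB = 46.36 + 0.46x.
Set SMC = demand: 46.36 + 0.46x = 259.55 - 0.70x → x* = 183.7845.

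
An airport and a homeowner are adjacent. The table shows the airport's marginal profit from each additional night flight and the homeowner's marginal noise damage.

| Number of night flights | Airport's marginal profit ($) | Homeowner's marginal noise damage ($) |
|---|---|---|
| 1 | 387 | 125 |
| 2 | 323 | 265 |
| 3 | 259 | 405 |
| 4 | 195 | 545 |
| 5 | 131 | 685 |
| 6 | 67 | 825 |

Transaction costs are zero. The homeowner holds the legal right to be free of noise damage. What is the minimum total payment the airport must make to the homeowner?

Efficient level: marginal profit ≥ marginal noise damage through level 2, so k* = 2.
With the homeowner holding the right, the airport must at least compensate total damage at k*: 125 + 265 = 390.

$390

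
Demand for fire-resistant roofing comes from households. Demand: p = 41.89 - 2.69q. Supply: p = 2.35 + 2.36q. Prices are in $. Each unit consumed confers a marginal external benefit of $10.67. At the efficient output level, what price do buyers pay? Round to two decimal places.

P = $15.14

Social marginal benefit = demand + MEB = 52.56 - 2.69q.
Set SMB = MC: 52.56 - 2.69q = 2.35 + 2.36q → q* = 9.9426.
Consumer price on the demand curve at q*: 41.89 − 2.69×9.9426 = 15.1444.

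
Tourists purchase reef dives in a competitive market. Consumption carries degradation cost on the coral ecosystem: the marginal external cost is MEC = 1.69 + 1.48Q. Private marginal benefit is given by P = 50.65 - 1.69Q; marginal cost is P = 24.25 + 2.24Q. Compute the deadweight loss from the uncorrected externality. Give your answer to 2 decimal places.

DWL = 12.50

Market equilibrium (private): 24.25 + 2.24Q = 50.65 - 1.69Q → Q_m = 6.7176.
Social marginal benefit = demand − MEC = 48.96 - 3.17Q.
Set SMB = MC: 48.96 - 3.17Q = 24.25 + 2.24Q → Q* = 4.5675.
Height of the DWL triangle at Q_m is MC(Q_m) − SMB(Q_m) = MEC(Q_m) = 11.6320.
DWL = ½ × 2.1501 × 11.6320 = 12.5050.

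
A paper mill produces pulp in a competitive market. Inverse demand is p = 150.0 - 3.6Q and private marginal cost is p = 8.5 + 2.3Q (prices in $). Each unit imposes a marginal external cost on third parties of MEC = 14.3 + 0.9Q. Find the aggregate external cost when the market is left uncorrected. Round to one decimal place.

$601.8

Market equilibrium (private): 8.5 + 2.3Q = 150.0 - 3.6Q → Q_m = 23.9831.
Total external cost = ∫₀^{Q_m} (14.3 + 0.9Q) dQ = 14.3×23.9831 + ½×0.9×23.9831² = 601.7934.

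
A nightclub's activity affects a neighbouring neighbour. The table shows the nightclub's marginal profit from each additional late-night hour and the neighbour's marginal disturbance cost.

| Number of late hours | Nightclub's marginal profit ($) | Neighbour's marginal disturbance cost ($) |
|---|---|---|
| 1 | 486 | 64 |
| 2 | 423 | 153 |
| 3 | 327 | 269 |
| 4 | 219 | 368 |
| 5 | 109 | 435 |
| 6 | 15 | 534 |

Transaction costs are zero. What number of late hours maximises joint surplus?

Bargaining reaches the level where marginal profit last exceeds marginal disturbance cost.
That holds through level 3 (327 ≥ 269) but not at 4 (219 < 368).

3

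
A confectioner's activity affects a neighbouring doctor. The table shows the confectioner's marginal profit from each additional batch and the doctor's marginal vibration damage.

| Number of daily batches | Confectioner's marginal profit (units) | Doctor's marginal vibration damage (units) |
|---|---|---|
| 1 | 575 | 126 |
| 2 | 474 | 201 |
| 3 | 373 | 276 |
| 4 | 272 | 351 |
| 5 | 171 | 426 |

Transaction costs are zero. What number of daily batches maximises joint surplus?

3

Bargaining reaches the level where marginal profit last exceeds marginal vibration damage.
That holds through level 3 (373 ≥ 276) but not at 4 (272 < 351).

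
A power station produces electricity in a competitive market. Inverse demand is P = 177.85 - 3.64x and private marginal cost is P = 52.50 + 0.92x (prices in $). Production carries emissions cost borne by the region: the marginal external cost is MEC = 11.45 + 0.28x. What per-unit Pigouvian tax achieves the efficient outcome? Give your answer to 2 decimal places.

tax = $18.04 per unit

Social marginal cost = private MC + MEC = 63.95 + 1.20x.
Set SMC = demand: 63.95 + 1.20x = 177.85 - 3.64x → x* = 23.5331.
The Pigouvian tax equals MEC at x*: 11.45 + 0.28×23.5331 = 18.0393.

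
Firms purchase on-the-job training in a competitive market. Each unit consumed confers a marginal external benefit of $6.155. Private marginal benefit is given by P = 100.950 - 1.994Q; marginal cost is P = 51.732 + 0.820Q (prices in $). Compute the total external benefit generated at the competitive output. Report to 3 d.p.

Market equilibrium (private): 51.732 + 0.820Q = 100.950 - 1.994Q → Q_m = 17.4904.
Total external benefit = MEB × Q_m = 6.155 × 17.4904 = 107.6534.

$107.653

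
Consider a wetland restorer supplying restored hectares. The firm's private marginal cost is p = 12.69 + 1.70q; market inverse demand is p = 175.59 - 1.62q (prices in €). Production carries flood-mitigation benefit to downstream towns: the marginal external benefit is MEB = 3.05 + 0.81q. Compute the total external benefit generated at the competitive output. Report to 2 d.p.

€1124.69

Market equilibrium (private): 12.69 + 1.70q = 175.59 - 1.62q → q_m = 49.0663.
Total external benefit = ∫₀^{q_m} (3.05 + 0.81q) dq = 3.05×49.0663 + ½×0.81×49.0663² = 1124.6904.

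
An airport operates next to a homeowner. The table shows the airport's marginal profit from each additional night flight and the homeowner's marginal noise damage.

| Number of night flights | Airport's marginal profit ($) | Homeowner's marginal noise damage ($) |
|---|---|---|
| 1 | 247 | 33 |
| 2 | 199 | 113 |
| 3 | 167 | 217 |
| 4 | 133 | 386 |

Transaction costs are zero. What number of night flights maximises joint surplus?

2

Bargaining reaches the level where marginal profit last exceeds marginal noise damage.
That holds through level 2 (199 ≥ 113) but not at 3 (167 < 217).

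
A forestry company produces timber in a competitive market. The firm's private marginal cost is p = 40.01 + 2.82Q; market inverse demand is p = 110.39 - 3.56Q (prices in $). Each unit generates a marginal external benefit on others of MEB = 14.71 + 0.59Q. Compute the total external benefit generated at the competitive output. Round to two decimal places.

$198.17

Market equilibrium (private): 40.01 + 2.82Q = 110.39 - 3.56Q → Q_m = 11.0313.
Total external benefit = ∫₀^{Q_m} (14.71 + 0.59Q) dQ = 14.71×11.0313 + ½×0.59×11.0313² = 198.1688.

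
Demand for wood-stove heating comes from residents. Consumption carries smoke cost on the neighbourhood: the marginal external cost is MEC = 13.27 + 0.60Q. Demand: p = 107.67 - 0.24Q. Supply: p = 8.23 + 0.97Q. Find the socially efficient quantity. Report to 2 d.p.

Social marginal benefit = demand − MEC = 94.40 - 0.84Q.
Set SMB = MC: 94.40 - 0.84Q = 8.23 + 0.97Q → Q* = 47.6077.

Q* = 47.61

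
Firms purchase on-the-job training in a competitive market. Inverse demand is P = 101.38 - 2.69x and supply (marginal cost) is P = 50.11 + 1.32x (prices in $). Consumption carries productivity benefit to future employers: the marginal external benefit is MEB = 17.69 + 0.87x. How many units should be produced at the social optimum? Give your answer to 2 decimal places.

Social marginal benefit = demand + MEB = 119.07 - 1.82x.
Set SMB = MC: 119.07 - 1.82x = 50.11 + 1.32x → x* = 21.9618.

x* = 21.96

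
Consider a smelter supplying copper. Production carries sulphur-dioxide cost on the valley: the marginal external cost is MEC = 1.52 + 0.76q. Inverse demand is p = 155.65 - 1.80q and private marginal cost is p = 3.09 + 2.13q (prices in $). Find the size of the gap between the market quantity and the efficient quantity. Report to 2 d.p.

Market equilibrium (private): 3.09 + 2.13q = 155.65 - 1.80q → q_m = 38.8193.
Social marginal cost = private MC + MEC = 4.61 + 2.89q.
Set SMC = demand: 4.61 + 2.89q = 155.65 - 1.80q → q* = 32.2047.
Gap = |38.8193 − 32.2047| = 6.6146.

6.61 units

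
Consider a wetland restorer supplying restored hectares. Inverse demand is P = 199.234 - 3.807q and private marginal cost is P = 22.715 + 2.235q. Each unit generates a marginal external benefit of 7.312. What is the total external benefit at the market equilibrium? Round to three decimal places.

Market equilibrium (private): 22.715 + 2.235q = 199.234 - 3.807q → q_m = 29.2153.
Total external benefit = MEB × q_m = 7.312 × 29.2153 = 213.6223.

213.622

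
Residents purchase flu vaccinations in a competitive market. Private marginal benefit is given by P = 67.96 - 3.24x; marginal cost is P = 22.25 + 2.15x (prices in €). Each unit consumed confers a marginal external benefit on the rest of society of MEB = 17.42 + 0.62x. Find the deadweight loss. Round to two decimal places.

DWL = €53.91

Market equilibrium (private): 22.25 + 2.15x = 67.96 - 3.24x → x_m = 8.4805.
Social marginal benefit = demand + MEB = 85.38 - 2.62x.
Set SMB = MC: 85.38 - 2.62x = 22.25 + 2.15x → x* = 13.2348.
The loss is the area between SMB and MC from x* to x_m; with linear curves that's a triangle of height MEB(x_m).
DWL = ½ × 4.7543 × 22.6779 = 53.9088.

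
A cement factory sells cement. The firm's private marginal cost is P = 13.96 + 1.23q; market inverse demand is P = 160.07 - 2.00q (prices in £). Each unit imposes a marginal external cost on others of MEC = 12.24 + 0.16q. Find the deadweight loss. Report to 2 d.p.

DWL = £55.96

Market equilibrium (private): 13.96 + 1.23q = 160.07 - 2.00q → q_m = 45.2353.
Social marginal cost = private MC + MEC = 26.20 + 1.39q.
Set SMC = demand: 26.20 + 1.39q = 160.07 - 2.00q → q* = 39.4897.
The loss is the area between SMC and demand from q* to q_m; with linear curves that's a triangle of height MEC(q_m).
DWL = ½ × 5.7456 × 19.4776 = 55.9552.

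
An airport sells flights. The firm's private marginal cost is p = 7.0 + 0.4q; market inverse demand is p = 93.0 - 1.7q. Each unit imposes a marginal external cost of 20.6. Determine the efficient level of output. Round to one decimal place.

Social marginal cost = private MC + MEC = 27.6 + 0.4q.
Set SMC = demand: 27.6 + 0.4q = 93.0 - 1.7q → q* = 31.1429.

q* = 31.1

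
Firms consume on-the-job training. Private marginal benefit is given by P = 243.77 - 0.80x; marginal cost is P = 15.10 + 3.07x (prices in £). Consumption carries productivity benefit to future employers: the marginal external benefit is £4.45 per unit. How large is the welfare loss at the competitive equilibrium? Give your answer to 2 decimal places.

Market equilibrium (private): 15.10 + 3.07x = 243.77 - 0.80x → x_m = 59.0879.
Social marginal benefit = demand + MEB = 248.22 - 0.80x.
Set SMB = MC: 248.22 - 0.80x = 15.10 + 3.07x → x* = 60.2377.
Height of the DWL triangle at x_m is SMB(x_m) − MC(x_m) = MEB(x_m) = 4.4500.
DWL = ½ × 1.1498 × 4.4500 = 2.5583.

DWL = £2.56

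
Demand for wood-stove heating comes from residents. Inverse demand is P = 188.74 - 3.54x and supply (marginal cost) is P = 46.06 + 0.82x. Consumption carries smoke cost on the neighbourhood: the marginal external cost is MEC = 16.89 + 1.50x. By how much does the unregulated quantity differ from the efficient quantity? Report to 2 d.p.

Market equilibrium (private): 46.06 + 0.82x = 188.74 - 3.54x → x_m = 32.7248.
Social marginal benefit = demand − MEC = 171.85 - 5.04x.
Set SMB = MC: 171.85 - 5.04x = 46.06 + 0.82x → x* = 21.4659.
Gap = |32.7248 − 21.4659| = 11.2589.

11.26 units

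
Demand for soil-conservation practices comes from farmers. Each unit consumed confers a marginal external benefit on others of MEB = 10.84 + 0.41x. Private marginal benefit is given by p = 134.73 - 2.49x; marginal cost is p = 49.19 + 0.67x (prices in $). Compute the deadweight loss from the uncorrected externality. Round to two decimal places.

DWL = $87.51

Market equilibrium (private): 49.19 + 0.67x = 134.73 - 2.49x → x_m = 27.0696.
Social marginal benefit = demand + MEB = 145.57 - 2.08x.
Set SMB = MC: 145.57 - 2.08x = 49.19 + 0.67x → x* = 35.0473.
The welfare-loss triangle has base |x_m − x*| and height MEB(x_m) (the vertical gap between SMB and MC is zero at x* and MEB at x_m).
DWL = ½ × 7.9777 × 21.9385 = 87.5094.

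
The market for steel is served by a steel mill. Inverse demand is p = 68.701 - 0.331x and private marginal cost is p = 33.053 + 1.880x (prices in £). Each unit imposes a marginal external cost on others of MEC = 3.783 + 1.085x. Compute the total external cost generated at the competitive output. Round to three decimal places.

Market equilibrium (private): 33.053 + 1.880x = 68.701 - 0.331x → x_m = 16.1230.
Total external cost = ∫₀^{x_m} (3.783 + 1.085x) dx = 3.783×16.1230 + ½×1.085×16.1230² = 202.0168.

£202.017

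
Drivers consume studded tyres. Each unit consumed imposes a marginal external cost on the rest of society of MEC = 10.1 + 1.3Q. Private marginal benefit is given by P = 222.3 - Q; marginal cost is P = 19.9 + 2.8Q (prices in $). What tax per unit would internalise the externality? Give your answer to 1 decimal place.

Social marginal benefit = demand − MEC = 212.2 - 2.3Q.
Set SMB = MC: 212.2 - 2.3Q = 19.9 + 2.8Q → Q* = 37.7059.
The Pigouvian tax equals MEC at Q*: 10.1 + 1.3×37.7059 = 59.1177.

tax = $59.1 per unit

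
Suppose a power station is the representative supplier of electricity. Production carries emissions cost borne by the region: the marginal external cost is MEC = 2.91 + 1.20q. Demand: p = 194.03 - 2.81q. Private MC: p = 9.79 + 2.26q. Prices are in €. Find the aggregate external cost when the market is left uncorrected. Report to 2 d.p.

Market equilibrium (private): 9.79 + 2.26q = 194.03 - 2.81q → q_m = 36.3393.
Total external cost = ∫₀^{q_m} (2.91 + 1.20q) dq = 2.91×36.3393 + ½×1.20×36.3393² = 898.0742.

€898.07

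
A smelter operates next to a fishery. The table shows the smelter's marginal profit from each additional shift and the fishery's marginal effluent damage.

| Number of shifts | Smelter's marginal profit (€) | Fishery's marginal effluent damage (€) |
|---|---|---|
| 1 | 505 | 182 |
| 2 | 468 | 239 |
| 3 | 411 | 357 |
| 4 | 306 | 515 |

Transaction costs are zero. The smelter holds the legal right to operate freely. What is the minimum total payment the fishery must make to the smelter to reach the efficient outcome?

€306

Left alone the smelter would choose level 4 (marginal profit stays positive).
Efficient level: k* = 3 (marginal profit ≥ marginal effluent damage through 3).
The fishery must at least cover the smelter's forgone profit from cutting 4→3: 306 = 306.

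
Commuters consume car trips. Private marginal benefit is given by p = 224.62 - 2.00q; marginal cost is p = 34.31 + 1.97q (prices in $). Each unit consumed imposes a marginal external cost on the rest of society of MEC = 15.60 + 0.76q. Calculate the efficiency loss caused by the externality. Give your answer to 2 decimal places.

DWL = $286.19

Market equilibrium (private): 34.31 + 1.97q = 224.62 - 2.00q → q_m = 47.9370.
Social marginal benefit = demand − MEC = 209.02 - 2.76q.
Set SMB = MC: 209.02 - 2.76q = 34.31 + 1.97q → q* = 36.9366.
The loss is the area between SMB and MC from q* to q_m; with linear curves that's a triangle of height MEC(q_m).
DWL = ½ × 11.0004 × 52.0321 = 286.1870.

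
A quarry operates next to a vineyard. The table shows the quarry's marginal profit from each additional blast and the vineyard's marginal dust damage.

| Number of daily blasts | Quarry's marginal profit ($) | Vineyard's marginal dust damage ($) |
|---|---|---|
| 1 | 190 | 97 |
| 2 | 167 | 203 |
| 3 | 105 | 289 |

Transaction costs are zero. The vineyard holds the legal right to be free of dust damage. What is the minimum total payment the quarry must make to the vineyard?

$97

Efficient level: marginal profit ≥ marginal dust damage through level 1, so k* = 1.
With the vineyard holding the right, the quarry must at least compensate total damage at k*: 97 = 97.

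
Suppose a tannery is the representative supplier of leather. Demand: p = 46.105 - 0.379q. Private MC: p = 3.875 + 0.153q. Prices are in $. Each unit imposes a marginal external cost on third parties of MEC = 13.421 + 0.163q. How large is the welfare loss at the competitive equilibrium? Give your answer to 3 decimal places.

DWL = $499.888

Market equilibrium (private): 3.875 + 0.153q = 46.105 - 0.379q → q_m = 79.3797.
Social marginal cost = private MC + MEC = 17.296 + 0.316q.
Set SMC = demand: 17.296 + 0.316q = 46.105 - 0.379q → q* = 41.4518.
The welfare-loss triangle has base |q_m − q*| and height MEC(q_m) (the vertical gap between SMC and demand is zero at q* and MEC at q_m).
DWL = ½ × 37.9279 × 26.3599 = 499.8878.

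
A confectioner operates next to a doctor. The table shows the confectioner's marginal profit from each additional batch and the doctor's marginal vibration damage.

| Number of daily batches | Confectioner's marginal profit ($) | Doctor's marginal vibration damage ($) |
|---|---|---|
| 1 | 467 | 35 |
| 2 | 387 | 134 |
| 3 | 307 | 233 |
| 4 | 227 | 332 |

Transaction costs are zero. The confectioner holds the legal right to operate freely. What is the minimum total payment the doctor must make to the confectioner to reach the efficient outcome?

$227

Left alone the confectioner would choose level 4 (marginal profit stays positive).
Efficient level: k* = 3 (marginal profit ≥ marginal vibration damage through 3).
The doctor must at least cover the confectioner's forgone profit from cutting 4→3: 227 = 227.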